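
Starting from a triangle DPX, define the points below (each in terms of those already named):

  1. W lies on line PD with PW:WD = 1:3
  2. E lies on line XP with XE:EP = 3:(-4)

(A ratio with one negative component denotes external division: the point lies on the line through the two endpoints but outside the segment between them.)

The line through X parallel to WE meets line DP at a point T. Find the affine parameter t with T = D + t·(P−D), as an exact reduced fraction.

t = 15/16

Choose coordinates D = (0, 0), P = (1, 0), X = (0, 1).
1. W lies on line PD with PW:WD = 1:3 ⇒ W = (3/4, 0)
2. E lies on line XP with XE:EP = 3:(-4) ⇒ E = (-3, 4)
through X parallel to WE: direction (-15/4, 4); meets DP at T = (15/16, 0)
T = D + t·(P−D) with t = 15/16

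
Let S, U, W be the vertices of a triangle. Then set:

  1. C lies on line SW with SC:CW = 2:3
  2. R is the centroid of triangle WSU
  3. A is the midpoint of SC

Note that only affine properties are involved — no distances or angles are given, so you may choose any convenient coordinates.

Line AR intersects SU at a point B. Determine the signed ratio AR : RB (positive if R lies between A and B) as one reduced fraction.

AR:RB = -2/5

Assign S = (0, 0), U = (1, 0), W = (0, 1) — the answer is frame-independent, so this choice is without loss of generality.
1. C lies on line SW with SC:CW = 2:3 ⇒ C = (0, 2/5)
2. R is the centroid of triangle WSU ⇒ R = (1/3, 1/3)
3. A is the midpoint of SC ⇒ A = (0, 1/5)
line AR meets SU at B = (-1/2, 0)
R = A + t·(B−A) with t = -2/3, so AR:RB = -2/3:5/3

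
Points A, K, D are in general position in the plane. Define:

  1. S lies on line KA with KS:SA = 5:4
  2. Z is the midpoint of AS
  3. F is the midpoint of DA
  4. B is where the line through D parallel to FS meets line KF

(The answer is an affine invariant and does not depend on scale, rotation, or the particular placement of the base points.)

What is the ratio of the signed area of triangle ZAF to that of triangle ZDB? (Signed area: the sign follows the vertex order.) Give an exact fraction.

Work in coordinates with A = (0, 0), K = (1, 0), D = (0, 1).
1. S lies on line KA with KS:SA = 5:4 ⇒ S = (4/9, 0)
2. Z is the midpoint of AS ⇒ Z = (2/9, 0)
3. F is the midpoint of DA ⇒ F = (0, 1/2)
4. B is where the line through D parallel to FS meets line KF ⇒ B = (4/5, 1/10)
2·[ZAF] = -1/9, 2·[ZDB] = -3/5
[ZAF]:[ZDB] = -1/9:-3/5 = 5/27

[ZAF]:[ZDB] = 5/27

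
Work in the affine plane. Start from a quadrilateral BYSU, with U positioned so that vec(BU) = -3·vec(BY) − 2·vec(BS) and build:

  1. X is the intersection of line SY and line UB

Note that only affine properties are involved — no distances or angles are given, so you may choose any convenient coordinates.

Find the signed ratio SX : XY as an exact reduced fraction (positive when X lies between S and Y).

Work in coordinates with B = (0, 0), Y = (1, 0), S = (0, 1), U = (-3, -2).
1. X is the intersection of line SY and line UB ⇒ X = (3/5, 2/5)
X = S + t·(Y−S) with t = 3/5, so SX:XY = t:(1−t) = 3/5:2/5

SX:XY = 3/2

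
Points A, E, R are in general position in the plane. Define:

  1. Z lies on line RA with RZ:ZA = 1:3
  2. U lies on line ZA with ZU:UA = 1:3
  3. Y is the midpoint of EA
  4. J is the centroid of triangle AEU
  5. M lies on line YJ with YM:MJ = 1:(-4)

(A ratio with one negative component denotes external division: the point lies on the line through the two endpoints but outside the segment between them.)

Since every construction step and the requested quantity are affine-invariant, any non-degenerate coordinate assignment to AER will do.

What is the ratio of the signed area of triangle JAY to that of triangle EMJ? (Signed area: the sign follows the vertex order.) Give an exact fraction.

[JAY]:[EMJ] = -3/4

Work in coordinates with A = (0, 0), E = (1, 0), R = (0, 1).
1. Z lies on line RA with RZ:ZA = 1:3 ⇒ Z = (0, 3/4)
2. U lies on line ZA with ZU:UA = 1:3 ⇒ U = (0, 9/16)
3. Y is the midpoint of EA ⇒ Y = (1/2, 0)
4. J is the centroid of triangle AEU ⇒ J = (1/3, 3/16)
5. M lies on line YJ with YM:MJ = 1:(-4) ⇒ M = (5/9, -1/16)
2·[JAY] = 3/32, 2·[EMJ] = -1/8
[JAY]:[EMJ] = 3/32:-1/8 = -3/4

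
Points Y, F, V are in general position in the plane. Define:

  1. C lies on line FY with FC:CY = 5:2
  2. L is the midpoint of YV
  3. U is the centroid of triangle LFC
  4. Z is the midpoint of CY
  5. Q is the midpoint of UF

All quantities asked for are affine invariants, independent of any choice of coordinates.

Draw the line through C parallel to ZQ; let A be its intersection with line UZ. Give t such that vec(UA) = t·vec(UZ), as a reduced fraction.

t = 7/6

Choose coordinates Y = (0, 0), F = (1, 0), V = (0, 1).
1. C lies on line FY with FC:CY = 5:2 ⇒ C = (2/7, 0)
2. L is the midpoint of YV ⇒ L = (0, 1/2)
3. U is the centroid of triangle LFC ⇒ U = (3/7, 1/6)
4. Z is the midpoint of CY ⇒ Z = (1/7, 0)
5. Q is the midpoint of UF ⇒ Q = (5/7, 1/12)
through C parallel to ZQ: direction (4/7, 1/12); meets UZ at A = (2/21, -1/36)
A = U + t·(Z−U) with t = 7/6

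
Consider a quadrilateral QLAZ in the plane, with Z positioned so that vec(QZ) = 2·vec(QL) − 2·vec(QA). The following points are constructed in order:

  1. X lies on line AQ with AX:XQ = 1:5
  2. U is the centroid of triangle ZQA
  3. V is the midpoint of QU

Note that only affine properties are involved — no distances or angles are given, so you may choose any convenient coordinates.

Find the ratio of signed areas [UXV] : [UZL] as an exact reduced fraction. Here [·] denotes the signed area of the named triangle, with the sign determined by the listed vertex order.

Work in coordinates with Q = (0, 0), L = (1, 0), A = (0, 1), Z = (2, -2).
1. X lies on line AQ with AX:XQ = 1:5 ⇒ X = (0, 5/6)
2. U is the centroid of triangle ZQA ⇒ U = (2/3, -1/3)
3. V is the midpoint of QU ⇒ V = (1/3, -1/6)
2·[UXV] = 5/18, 2·[UZL] = 1
[UXV]:[UZL] = 5/18:1 = 5/18

[UXV]:[UZL] = 5/18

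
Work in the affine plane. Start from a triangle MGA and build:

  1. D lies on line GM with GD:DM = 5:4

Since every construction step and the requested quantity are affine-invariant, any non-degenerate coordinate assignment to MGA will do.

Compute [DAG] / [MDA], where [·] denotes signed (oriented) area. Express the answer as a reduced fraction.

[DAG]:[MDA] = -5/4

Set M = (0, 0), G = (1, 0), A = (0, 1); any affine frame gives the same invariant.
1. D lies on line GM with GD:DM = 5:4 ⇒ D = (4/9, 0)
2·[DAG] = -5/9, 2·[MDA] = 4/9
[DAG]:[MDA] = -5/9:4/9 = -5/4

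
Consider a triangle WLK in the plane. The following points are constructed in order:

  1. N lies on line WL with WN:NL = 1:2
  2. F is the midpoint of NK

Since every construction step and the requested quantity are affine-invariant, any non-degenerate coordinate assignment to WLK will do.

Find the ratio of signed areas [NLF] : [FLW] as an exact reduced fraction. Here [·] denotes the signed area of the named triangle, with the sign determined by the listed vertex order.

[NLF]:[FLW] = -2/3

Assign W = (0, 0), L = (1, 0), K = (0, 1) — the answer is frame-independent, so this choice is without loss of generality.
1. N lies on line WL with WN:NL = 1:2 ⇒ N = (1/3, 0)
2. F is the midpoint of NK ⇒ F = (1/6, 1/2)
2·[NLF] = 1/3, 2·[FLW] = -1/2
[NLF]:[FLW] = 1/3:-1/2 = -2/3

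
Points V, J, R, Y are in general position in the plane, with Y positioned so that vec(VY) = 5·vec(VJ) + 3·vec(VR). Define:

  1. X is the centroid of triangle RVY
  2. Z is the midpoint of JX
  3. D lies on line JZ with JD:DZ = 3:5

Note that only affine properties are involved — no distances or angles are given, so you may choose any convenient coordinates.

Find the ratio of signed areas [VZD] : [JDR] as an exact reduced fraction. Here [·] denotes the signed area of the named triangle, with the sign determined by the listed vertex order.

Set V = (0, 0), J = (1, 0), R = (0, 1), Y = (5, 3); any affine frame gives the same invariant.
1. X is the centroid of triangle RVY ⇒ X = (5/3, 4/3)
2. Z is the midpoint of JX ⇒ Z = (4/3, 2/3)
3. D lies on line JZ with JD:DZ = 3:5 ⇒ D = (9/8, 1/4)
2·[VZD] = -5/12, 2·[JDR] = 3/8
[VZD]:[JDR] = -5/12:3/8 = -10/9

[VZD]:[JDR] = -10/9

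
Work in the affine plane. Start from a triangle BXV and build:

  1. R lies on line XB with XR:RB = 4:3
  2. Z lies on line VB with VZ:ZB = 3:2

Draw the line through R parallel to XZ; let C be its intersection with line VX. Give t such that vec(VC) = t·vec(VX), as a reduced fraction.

t = 29/21

Set B = (0, 0), X = (1, 0), V = (0, 1); any affine frame gives the same invariant.
1. R lies on line XB with XR:RB = 4:3 ⇒ R = (3/7, 0)
2. Z lies on line VB with VZ:ZB = 3:2 ⇒ Z = (0, 2/5)
through R parallel to XZ: direction (-1, 2/5); meets VX at C = (29/21, -8/21)
C = V + t·(X−V) with t = 29/21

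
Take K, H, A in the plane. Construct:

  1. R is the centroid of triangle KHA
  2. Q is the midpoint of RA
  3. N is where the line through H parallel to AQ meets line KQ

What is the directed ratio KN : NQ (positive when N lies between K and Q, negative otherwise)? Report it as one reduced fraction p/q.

KN:NQ = -2

Choose coordinates K = (0, 0), H = (1, 0), A = (0, 1).
1. R is the centroid of triangle KHA ⇒ R = (1/3, 1/3)
2. Q is the midpoint of RA ⇒ Q = (1/6, 2/3)
3. N is where the line through H parallel to AQ meets line KQ ⇒ N = (1/3, 4/3)
N = K + t·(Q−K) with t = 2, so KN:NQ = t:(1−t) = 2:-1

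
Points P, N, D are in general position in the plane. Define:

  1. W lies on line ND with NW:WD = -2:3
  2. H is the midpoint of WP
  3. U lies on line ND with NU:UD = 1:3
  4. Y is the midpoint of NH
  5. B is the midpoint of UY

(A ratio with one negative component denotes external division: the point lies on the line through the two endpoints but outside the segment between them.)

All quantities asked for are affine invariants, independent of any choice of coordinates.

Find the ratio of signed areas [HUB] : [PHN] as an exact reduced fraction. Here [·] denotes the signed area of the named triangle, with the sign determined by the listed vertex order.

Assign P = (0, 0), N = (1, 0), D = (0, 1) — the answer is frame-independent, so this choice is without loss of generality.
1. W lies on line ND with NW:WD = -2:3 ⇒ W = (3, -2)
2. H is the midpoint of WP ⇒ H = (3/2, -1)
3. U lies on line ND with NU:UD = 1:3 ⇒ U = (3/4, 1/4)
4. Y is the midpoint of NH ⇒ Y = (5/4, -1/2)
5. B is the midpoint of UY ⇒ B = (1, -1/8)
2·[HUB] = -1/32, 2·[PHN] = 1
[HUB]:[PHN] = -1/32:1 = -1/32

[HUB]:[PHN] = -1/32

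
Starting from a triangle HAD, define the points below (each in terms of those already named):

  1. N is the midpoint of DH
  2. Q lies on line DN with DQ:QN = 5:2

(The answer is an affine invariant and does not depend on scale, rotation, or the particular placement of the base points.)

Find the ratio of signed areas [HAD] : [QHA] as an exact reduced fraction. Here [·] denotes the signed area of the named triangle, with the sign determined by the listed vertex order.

Set H = (0, 0), A = (1, 0), D = (0, 1); any affine frame gives the same invariant.
1. N is the midpoint of DH ⇒ N = (0, 1/2)
2. Q lies on line DN with DQ:QN = 5:2 ⇒ Q = (0, 9/14)
2·[HAD] = 1, 2·[QHA] = 9/14
[HAD]:[QHA] = 1:9/14 = 14/9

[HAD]:[QHA] = 14/9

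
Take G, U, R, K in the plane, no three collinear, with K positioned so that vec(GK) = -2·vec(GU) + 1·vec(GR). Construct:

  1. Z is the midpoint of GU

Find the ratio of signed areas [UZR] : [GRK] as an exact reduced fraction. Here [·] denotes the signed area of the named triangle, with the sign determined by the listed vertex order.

[UZR]:[GRK] = -1/4

Choose coordinates G = (0, 0), U = (1, 0), R = (0, 1), K = (-2, 1).
1. Z is the midpoint of GU ⇒ Z = (1/2, 0)
2·[UZR] = -1/2, 2·[GRK] = 2
[UZR]:[GRK] = -1/2:2 = -1/4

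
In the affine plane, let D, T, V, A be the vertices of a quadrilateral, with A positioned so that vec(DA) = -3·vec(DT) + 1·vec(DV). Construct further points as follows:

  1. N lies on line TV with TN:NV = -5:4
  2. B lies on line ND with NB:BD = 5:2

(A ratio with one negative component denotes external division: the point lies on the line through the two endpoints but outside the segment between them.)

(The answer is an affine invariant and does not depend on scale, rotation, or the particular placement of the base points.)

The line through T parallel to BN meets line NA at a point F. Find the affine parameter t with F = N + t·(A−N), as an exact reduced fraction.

t = -5/11

Set D = (0, 0), T = (1, 0), V = (0, 1), A = (-3, 1); any affine frame gives the same invariant.
1. N lies on line TV with TN:NV = -5:4 ⇒ N = (-4, 5)
2. B lies on line ND with NB:BD = 5:2 ⇒ B = (-8/7, 10/7)
through T parallel to BN: direction (-20/7, 25/7); meets NA at F = (-49/11, 75/11)
F = N + t·(A−N) with t = -5/11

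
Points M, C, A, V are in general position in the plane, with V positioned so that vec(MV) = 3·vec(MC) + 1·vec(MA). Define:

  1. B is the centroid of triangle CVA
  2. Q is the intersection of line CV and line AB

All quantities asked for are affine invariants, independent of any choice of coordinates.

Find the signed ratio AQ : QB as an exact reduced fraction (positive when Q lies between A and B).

AQ:QB = -3

Set M = (0, 0), C = (1, 0), A = (0, 1), V = (3, 1); any affine frame gives the same invariant.
1. B is the centroid of triangle CVA ⇒ B = (4/3, 2/3)
2. Q is the intersection of line CV and line AB ⇒ Q = (2, 1/2)
Q = A + t·(B−A) with t = 3/2, so AQ:QB = t:(1−t) = 3/2:-1/2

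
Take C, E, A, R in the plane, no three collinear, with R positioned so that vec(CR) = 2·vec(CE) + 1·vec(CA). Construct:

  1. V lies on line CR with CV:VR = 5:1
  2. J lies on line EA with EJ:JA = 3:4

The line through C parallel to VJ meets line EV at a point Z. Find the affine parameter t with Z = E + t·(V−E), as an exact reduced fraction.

Assign C = (0, 0), E = (1, 0), A = (0, 1), R = (2, 1) — the answer is frame-independent, so this choice is without loss of generality.
1. V lies on line CR with CV:VR = 5:1 ⇒ V = (5/3, 5/6)
2. J lies on line EA with EJ:JA = 3:4 ⇒ J = (4/7, 3/7)
through C parallel to VJ: direction (-23/21, -17/42); meets EV at Z = (115/81, 85/162)
Z = E + t·(V−E) with t = 17/27

t = 17/27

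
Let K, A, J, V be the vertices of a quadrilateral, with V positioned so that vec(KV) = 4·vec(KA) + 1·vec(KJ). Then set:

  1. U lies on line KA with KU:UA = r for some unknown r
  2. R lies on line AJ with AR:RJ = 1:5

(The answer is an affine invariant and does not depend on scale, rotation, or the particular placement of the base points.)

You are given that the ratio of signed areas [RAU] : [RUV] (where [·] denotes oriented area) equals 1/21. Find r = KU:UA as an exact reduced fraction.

Choose coordinates K = (0, 0), A = (1, 0), J = (0, 1), V = (4, 1).
1. With KU:UA = r, write λ = r/(r+1) so U = K + λ·(A−K); U is affine-linear in λ
2. R lies on line AJ with AR:RJ = 1:5 ⇒ R = (5/6, 1/6)
Every point depending on U is an affine combination of U and λ-independent points, so each such coordinate is linear in λ; the λ² term in each signed area is a multiple of (A−K)×(A−K) = 0, so 2·[RAU] and 2·[RUV] are each linear in λ. Evaluating at λ=0 and λ=1:
  2·[RAU] = 1/6·λ − 1/6,   2·[RUV] = 5/6·λ − 1/6
So [RAU]:[RUV] = (1/6·λ − 1/6) / (5/6·λ − 1/6). Setting this equal to 1/21:
  1/6·λ − 1/6 = 1/21·(5/6·λ − 1/6)  ⇒  λ = 5/4
Then r = λ/(1−λ) = (5/4)/(-1/4) = -5. Check: with r = -5, U = (5/4, 0) and [RAU]:[RUV] = 1/21 as required.

r = -5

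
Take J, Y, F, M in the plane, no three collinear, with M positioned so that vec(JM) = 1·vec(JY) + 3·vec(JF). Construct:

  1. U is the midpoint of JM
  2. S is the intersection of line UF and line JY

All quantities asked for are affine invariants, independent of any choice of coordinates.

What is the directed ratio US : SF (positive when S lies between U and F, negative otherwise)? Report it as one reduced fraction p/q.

US:SF = -3/2

Work in coordinates with J = (0, 0), Y = (1, 0), F = (0, 1), M = (1, 3).
1. U is the midpoint of JM ⇒ U = (1/2, 3/2)
2. S is the intersection of line UF and line JY ⇒ S = (-1, 0)
S = U + t·(F−U) with t = 3, so US:SF = t:(1−t) = 3:-2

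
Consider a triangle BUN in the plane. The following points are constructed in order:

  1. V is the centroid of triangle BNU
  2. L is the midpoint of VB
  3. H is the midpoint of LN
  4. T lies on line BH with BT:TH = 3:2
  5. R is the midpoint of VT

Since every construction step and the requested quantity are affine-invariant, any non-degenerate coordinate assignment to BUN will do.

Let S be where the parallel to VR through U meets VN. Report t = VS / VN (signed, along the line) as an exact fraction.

Assign B = (0, 0), U = (1, 0), N = (0, 1) — the answer is frame-independent, so this choice is without loss of generality.
1. V is the centroid of triangle BNU ⇒ V = (1/3, 1/3)
2. L is the midpoint of VB ⇒ L = (1/6, 1/6)
3. H is the midpoint of LN ⇒ H = (1/12, 7/12)
4. T lies on line BH with BT:TH = 3:2 ⇒ T = (1/20, 7/20)
5. R is the midpoint of VT ⇒ R = (23/120, 41/120)
through U parallel to VR: direction (-17/120, 1/120); meets VN at S = (16/33, 1/33)
S = V + t·(N−V) with t = -5/11

t = -5/11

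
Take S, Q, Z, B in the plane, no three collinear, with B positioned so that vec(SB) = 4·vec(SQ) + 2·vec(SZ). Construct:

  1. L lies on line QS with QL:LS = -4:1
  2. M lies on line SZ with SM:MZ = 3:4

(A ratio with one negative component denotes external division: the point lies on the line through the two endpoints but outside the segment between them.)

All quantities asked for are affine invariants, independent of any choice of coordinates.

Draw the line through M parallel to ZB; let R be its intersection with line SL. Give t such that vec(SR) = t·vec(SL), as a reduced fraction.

Work in coordinates with S = (0, 0), Q = (1, 0), Z = (0, 1), B = (4, 2).
1. L lies on line QS with QL:LS = -4:1 ⇒ L = (-1/3, 0)
2. M lies on line SZ with SM:MZ = 3:4 ⇒ M = (0, 3/7)
through M parallel to ZB: direction (4, 1); meets SL at R = (-12/7, 0)
R = S + t·(L−S) with t = 36/7

t = 36/7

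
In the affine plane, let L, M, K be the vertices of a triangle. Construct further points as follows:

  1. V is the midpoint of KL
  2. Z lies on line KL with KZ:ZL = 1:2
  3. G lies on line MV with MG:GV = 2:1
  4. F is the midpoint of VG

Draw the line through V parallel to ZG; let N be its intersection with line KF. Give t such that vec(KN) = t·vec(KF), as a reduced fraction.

t = 6/5

Assign L = (0, 0), M = (1, 0), K = (0, 1) — the answer is frame-independent, so this choice is without loss of generality.
1. V is the midpoint of KL ⇒ V = (0, 1/2)
2. Z lies on line KL with KZ:ZL = 1:2 ⇒ Z = (0, 2/3)
3. G lies on line MV with MG:GV = 2:1 ⇒ G = (1/3, 1/3)
4. F is the midpoint of VG ⇒ F = (1/6, 5/12)
through V parallel to ZG: direction (1/3, -1/3); meets KF at N = (1/5, 3/10)
N = K + t·(F−K) with t = 6/5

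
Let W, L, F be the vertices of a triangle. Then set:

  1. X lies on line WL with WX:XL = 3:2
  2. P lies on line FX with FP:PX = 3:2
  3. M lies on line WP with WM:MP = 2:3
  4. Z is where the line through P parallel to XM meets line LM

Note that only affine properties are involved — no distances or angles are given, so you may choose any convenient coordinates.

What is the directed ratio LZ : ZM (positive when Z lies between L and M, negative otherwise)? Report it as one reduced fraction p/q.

LZ:ZM = -5/9

Set W = (0, 0), L = (1, 0), F = (0, 1); any affine frame gives the same invariant.
1. X lies on line WL with WX:XL = 3:2 ⇒ X = (3/5, 0)
2. P lies on line FX with FP:PX = 3:2 ⇒ P = (9/25, 2/5)
3. M lies on line WP with WM:MP = 2:3 ⇒ M = (18/125, 4/25)
4. Z is where the line through P parallel to XM meets line LM ⇒ Z = (207/100, -1/5)
Z = L + t·(M−L) with t = -5/4, so LZ:ZM = t:(1−t) = -5/4:9/4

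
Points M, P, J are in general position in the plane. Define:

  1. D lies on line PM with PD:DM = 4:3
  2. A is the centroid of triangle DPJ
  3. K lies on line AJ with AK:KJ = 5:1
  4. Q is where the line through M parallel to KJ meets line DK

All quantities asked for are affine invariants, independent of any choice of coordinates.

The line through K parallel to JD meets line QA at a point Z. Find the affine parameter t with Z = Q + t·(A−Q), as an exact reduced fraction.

t = 1/3

Choose coordinates M = (0, 0), P = (1, 0), J = (0, 1).
1. D lies on line PM with PD:DM = 4:3 ⇒ D = (3/7, 0)
2. A is the centroid of triangle DPJ ⇒ A = (10/21, 1/3)
3. K lies on line AJ with AK:KJ = 5:1 ⇒ K = (5/63, 8/9)
4. Q is where the line through M parallel to KJ meets line DK ⇒ Q = (20/21, -4/3)
through K parallel to JD: direction (3/7, -1); meets QA at Z = (50/63, -7/9)
Z = Q + t·(A−Q) with t = 1/3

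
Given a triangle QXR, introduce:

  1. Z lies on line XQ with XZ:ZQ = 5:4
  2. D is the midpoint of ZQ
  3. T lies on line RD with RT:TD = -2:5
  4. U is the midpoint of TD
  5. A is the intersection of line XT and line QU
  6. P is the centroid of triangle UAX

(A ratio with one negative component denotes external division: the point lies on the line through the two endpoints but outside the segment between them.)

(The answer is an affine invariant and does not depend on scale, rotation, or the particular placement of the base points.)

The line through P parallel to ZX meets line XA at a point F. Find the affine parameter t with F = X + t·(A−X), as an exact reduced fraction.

t = 29/54

Assign Q = (0, 0), X = (1, 0), R = (0, 1) — the answer is frame-independent, so this choice is without loss of generality.
1. Z lies on line XQ with XZ:ZQ = 5:4 ⇒ Z = (4/9, 0)
2. D is the midpoint of ZQ ⇒ D = (2/9, 0)
3. T lies on line RD with RT:TD = -2:5 ⇒ T = (-4/27, 5/3)
4. U is the midpoint of TD ⇒ U = (1/27, 5/6)
5. A is the intersection of line XT and line QU ⇒ A = (2/33, 15/11)
6. P is the centroid of triangle UAX ⇒ P = (326/891, 145/198)
through P parallel to ZX: direction (5/9, 0); meets XA at F = (883/1782, 145/198)
F = X + t·(A−X) with t = 29/54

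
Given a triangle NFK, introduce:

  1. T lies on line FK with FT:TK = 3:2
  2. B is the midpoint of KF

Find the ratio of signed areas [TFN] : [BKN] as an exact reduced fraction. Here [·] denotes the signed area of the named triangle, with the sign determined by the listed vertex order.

Assign N = (0, 0), F = (1, 0), K = (0, 1) — the answer is frame-independent, so this choice is without loss of generality.
1. T lies on line FK with FT:TK = 3:2 ⇒ T = (2/5, 3/5)
2. B is the midpoint of KF ⇒ B = (1/2, 1/2)
2·[TFN] = -3/5, 2·[BKN] = 1/2
[TFN]:[BKN] = -3/5:1/2 = -6/5

[TFN]:[BKN] = -6/5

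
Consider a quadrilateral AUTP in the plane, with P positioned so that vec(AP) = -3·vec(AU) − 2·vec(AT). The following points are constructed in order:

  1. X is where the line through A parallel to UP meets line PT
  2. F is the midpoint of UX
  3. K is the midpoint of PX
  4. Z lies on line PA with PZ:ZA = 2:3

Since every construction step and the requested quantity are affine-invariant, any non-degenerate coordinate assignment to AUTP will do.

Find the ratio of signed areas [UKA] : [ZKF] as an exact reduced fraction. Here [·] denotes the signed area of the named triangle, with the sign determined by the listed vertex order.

[UKA]:[ZKF] = 15

Assign A = (0, 0), U = (1, 0), T = (0, 1), P = (-3, -2) — the answer is frame-independent, so this choice is without loss of generality.
1. X is where the line through A parallel to UP meets line PT ⇒ X = (-2, -1)
2. F is the midpoint of UX ⇒ F = (-1/2, -1/2)
3. K is the midpoint of PX ⇒ K = (-5/2, -3/2)
4. Z lies on line PA with PZ:ZA = 2:3 ⇒ Z = (-9/5, -6/5)
2·[UKA] = -3/2, 2·[ZKF] = -1/10
[UKA]:[ZKF] = -3/2:-1/10 = 15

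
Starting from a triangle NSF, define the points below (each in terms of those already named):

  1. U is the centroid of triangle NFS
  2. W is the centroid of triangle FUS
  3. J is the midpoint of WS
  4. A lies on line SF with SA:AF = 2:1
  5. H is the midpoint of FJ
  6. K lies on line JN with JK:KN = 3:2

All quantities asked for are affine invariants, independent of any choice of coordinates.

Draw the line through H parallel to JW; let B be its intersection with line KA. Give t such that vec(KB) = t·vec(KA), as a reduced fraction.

Set N = (0, 0), S = (1, 0), F = (0, 1); any affine frame gives the same invariant.
1. U is the centroid of triangle NFS ⇒ U = (1/3, 1/3)
2. W is the centroid of triangle FUS ⇒ W = (4/9, 4/9)
3. J is the midpoint of WS ⇒ J = (13/18, 2/9)
4. A lies on line SF with SA:AF = 2:1 ⇒ A = (1/3, 2/3)
5. H is the midpoint of FJ ⇒ H = (13/36, 11/18)
6. K lies on line JN with JK:KN = 3:2 ⇒ K = (13/45, 4/45)
through H parallel to JW: direction (-5/18, 2/9); meets KA at B = (137/414, 263/414)
B = K + t·(A−K) with t = 87/92

t = 87/92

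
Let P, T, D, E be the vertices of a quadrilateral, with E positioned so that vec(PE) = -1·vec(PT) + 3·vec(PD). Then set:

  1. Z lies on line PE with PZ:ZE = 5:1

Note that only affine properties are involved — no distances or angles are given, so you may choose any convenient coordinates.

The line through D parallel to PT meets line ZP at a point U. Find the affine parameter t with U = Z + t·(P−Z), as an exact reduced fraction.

t = 3/5

Assign P = (0, 0), T = (1, 0), D = (0, 1), E = (-1, 3) — the answer is frame-independent, so this choice is without loss of generality.
1. Z lies on line PE with PZ:ZE = 5:1 ⇒ Z = (-5/6, 5/2)
through D parallel to PT: direction (1, 0); meets ZP at U = (-1/3, 1)
U = Z + t·(P−Z) with t = 3/5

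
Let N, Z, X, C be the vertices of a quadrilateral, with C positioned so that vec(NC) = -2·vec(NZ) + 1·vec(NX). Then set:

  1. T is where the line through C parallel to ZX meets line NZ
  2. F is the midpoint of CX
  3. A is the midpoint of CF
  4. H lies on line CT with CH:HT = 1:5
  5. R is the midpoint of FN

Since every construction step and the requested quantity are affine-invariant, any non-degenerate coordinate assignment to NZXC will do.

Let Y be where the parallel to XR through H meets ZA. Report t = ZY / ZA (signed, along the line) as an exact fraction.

Work in coordinates with N = (0, 0), Z = (1, 0), X = (0, 1), C = (-2, 1).
1. T is where the line through C parallel to ZX meets line NZ ⇒ T = (-1, 0)
2. F is the midpoint of CX ⇒ F = (-1, 1)
3. A is the midpoint of CF ⇒ A = (-3/2, 1)
4. H lies on line CT with CH:HT = 1:5 ⇒ H = (-11/6, 5/6)
5. R is the midpoint of FN ⇒ R = (-1/2, 1/2)
through H parallel to XR: direction (-1/2, -1/2); meets ZA at Y = (-34/21, 22/21)
Y = Z + t·(A−Z) with t = 22/21

t = 22/21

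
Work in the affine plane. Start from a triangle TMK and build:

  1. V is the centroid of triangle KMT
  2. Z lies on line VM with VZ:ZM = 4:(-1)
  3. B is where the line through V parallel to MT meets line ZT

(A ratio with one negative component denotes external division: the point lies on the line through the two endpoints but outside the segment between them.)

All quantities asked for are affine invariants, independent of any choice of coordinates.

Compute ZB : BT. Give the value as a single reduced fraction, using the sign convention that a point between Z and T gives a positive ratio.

Work in coordinates with T = (0, 0), M = (1, 0), K = (0, 1).
1. V is the centroid of triangle KMT ⇒ V = (1/3, 1/3)
2. Z lies on line VM with VZ:ZM = 4:(-1) ⇒ Z = (11/9, -1/9)
3. B is where the line through V parallel to MT meets line ZT ⇒ B = (-11/3, 1/3)
B = Z + t·(T−Z) with t = 4, so ZB:BT = t:(1−t) = 4:-3

ZB:BT = -4/3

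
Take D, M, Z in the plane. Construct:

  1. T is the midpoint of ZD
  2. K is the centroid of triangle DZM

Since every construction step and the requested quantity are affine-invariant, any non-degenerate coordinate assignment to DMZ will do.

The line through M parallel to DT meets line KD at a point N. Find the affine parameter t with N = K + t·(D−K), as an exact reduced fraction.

t = -2

Set D = (0, 0), M = (1, 0), Z = (0, 1); any affine frame gives the same invariant.
1. T is the midpoint of ZD ⇒ T = (0, 1/2)
2. K is the centroid of triangle DZM ⇒ K = (1/3, 1/3)
through M parallel to DT: direction (0, 1/2); meets KD at N = (1, 1)
N = K + t·(D−K) with t = -2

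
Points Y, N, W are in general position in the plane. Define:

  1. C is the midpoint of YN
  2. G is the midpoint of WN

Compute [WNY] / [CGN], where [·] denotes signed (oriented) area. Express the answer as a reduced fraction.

[WNY]:[CGN] = 4

Assign Y = (0, 0), N = (1, 0), W = (0, 1) — the answer is frame-independent, so this choice is without loss of generality.
1. C is the midpoint of YN ⇒ C = (1/2, 0)
2. G is the midpoint of WN ⇒ G = (1/2, 1/2)
2·[WNY] = -1, 2·[CGN] = -1/4
[WNY]:[CGN] = -1:-1/4 = 4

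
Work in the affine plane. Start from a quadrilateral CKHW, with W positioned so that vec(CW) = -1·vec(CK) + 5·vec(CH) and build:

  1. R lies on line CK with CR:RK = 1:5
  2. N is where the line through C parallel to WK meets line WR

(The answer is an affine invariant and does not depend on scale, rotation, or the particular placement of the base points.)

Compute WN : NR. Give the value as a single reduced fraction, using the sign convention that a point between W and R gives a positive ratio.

WN:NR = -6

Work in coordinates with C = (0, 0), K = (1, 0), H = (0, 1), W = (-1, 5).
1. R lies on line CK with CR:RK = 1:5 ⇒ R = (1/6, 0)
2. N is where the line through C parallel to WK meets line WR ⇒ N = (2/5, -1)
N = W + t·(R−W) with t = 6/5, so WN:NR = t:(1−t) = 6/5:-1/5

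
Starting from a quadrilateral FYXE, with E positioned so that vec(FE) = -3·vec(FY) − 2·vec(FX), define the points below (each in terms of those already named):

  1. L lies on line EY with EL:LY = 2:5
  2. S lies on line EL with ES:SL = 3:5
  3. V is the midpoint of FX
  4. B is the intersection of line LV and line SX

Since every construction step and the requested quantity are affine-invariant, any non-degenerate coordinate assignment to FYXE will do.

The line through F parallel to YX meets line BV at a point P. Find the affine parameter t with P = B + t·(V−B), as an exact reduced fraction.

Set F = (0, 0), Y = (1, 0), X = (0, 1), E = (-3, -2); any affine frame gives the same invariant.
1. L lies on line EY with EL:LY = 2:5 ⇒ L = (-13/7, -10/7)
2. S lies on line EL with ES:SL = 3:5 ⇒ S = (-18/7, -25/14)
3. V is the midpoint of FX ⇒ V = (0, 1/2)
4. B is the intersection of line LV and line SX ⇒ B = (-78/7, -155/14)
through F parallel to YX: direction (-1, 1); meets BV at P = (-13/53, 13/53)
P = B + t·(V−B) with t = 311/318

t = 311/318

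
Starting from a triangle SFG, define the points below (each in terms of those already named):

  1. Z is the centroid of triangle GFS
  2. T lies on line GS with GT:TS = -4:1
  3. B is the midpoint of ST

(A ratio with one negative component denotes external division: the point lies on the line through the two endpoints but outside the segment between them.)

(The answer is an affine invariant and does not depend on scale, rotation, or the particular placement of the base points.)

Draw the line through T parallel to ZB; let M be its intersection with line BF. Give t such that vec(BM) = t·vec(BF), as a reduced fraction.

Set S = (0, 0), F = (1, 0), G = (0, 1); any affine frame gives the same invariant.
1. Z is the centroid of triangle GFS ⇒ Z = (1/3, 1/3)
2. T lies on line GS with GT:TS = -4:1 ⇒ T = (0, -1/3)
3. B is the midpoint of ST ⇒ B = (0, -1/6)
through T parallel to ZB: direction (-1/3, -1/2); meets BF at M = (1/8, -7/48)
M = B + t·(F−B) with t = 1/8

t = 1/8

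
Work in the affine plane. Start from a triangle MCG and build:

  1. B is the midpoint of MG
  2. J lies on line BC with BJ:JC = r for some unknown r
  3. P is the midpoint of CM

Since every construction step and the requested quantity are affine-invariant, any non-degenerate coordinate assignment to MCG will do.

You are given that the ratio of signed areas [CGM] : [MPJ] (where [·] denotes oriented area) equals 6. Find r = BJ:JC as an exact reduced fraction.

Choose coordinates M = (0, 0), C = (1, 0), G = (0, 1).
1. B is the midpoint of MG ⇒ B = (0, 1/2)
2. With BJ:JC = r, write λ = r/(r+1) so J = B + λ·(C−B); J is affine-linear in λ
3. P is the midpoint of CM ⇒ P = (1/2, 0)
Every point depending on J is an affine combination of J and λ-independent points, so each such coordinate is linear in λ; the λ² term in each signed area is a multiple of (C−B)×(C−B) = 0, so 2·[CGM] and 2·[MPJ] are each linear in λ. Evaluating at λ=0 and λ=1:
  2·[CGM] = 1,   2·[MPJ] = -1/4·λ + 1/4
So [CGM]:[MPJ] = (1) / (-1/4·λ + 1/4). Setting this equal to 6:
  1 = 6·(-1/4·λ + 1/4)  ⇒  λ = 1/3
Then r = λ/(1−λ) = (1/3)/(2/3) = 1/2. Check: with r = 1/2, J = (1/3, 1/3) and [CGM]:[MPJ] = 6 as required.

r = 1/2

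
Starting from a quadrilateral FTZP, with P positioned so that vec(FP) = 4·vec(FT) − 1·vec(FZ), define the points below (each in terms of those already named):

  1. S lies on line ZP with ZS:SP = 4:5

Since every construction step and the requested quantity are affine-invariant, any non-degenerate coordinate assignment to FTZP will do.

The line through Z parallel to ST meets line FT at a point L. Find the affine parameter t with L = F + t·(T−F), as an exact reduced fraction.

Choose coordinates F = (0, 0), T = (1, 0), Z = (0, 1), P = (4, -1).
1. S lies on line ZP with ZS:SP = 4:5 ⇒ S = (16/9, 1/9)
through Z parallel to ST: direction (-7/9, -1/9); meets FT at L = (-7, 0)
L = F + t·(T−F) with t = -7

t = -7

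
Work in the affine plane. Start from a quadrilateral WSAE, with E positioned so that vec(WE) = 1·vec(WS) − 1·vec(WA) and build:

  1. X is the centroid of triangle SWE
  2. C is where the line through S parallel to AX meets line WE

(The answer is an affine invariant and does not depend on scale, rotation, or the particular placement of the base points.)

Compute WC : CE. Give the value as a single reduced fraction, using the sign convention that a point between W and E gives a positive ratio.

WC:CE = -2

Set W = (0, 0), S = (1, 0), A = (0, 1), E = (1, -1); any affine frame gives the same invariant.
1. X is the centroid of triangle SWE ⇒ X = (2/3, -1/3)
2. C is where the line through S parallel to AX meets line WE ⇒ C = (2, -2)
C = W + t·(E−W) with t = 2, so WC:CE = t:(1−t) = 2:-1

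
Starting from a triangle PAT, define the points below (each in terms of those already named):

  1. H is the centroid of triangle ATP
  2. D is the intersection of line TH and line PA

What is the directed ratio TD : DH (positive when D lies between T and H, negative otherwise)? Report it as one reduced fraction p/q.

Assign P = (0, 0), A = (1, 0), T = (0, 1) — the answer is frame-independent, so this choice is without loss of generality.
1. H is the centroid of triangle ATP ⇒ H = (1/3, 1/3)
2. D is the intersection of line TH and line PA ⇒ D = (1/2, 0)
D = T + t·(H−T) with t = 3/2, so TD:DH = t:(1−t) = 3/2:-1/2

TD:DH = -3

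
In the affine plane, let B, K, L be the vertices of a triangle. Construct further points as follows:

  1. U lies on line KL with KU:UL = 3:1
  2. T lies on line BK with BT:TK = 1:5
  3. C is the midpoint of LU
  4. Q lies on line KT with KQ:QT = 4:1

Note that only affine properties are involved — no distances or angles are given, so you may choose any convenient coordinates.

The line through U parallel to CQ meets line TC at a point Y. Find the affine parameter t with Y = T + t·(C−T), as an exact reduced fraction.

Assign B = (0, 0), K = (1, 0), L = (0, 1) — the answer is frame-independent, so this choice is without loss of generality.
1. U lies on line KL with KU:UL = 3:1 ⇒ U = (1/4, 3/4)
2. T lies on line BK with BT:TK = 1:5 ⇒ T = (1/6, 0)
3. C is the midpoint of LU ⇒ C = (1/8, 7/8)
4. Q lies on line KT with KQ:QT = 4:1 ⇒ Q = (1/3, 0)
through U parallel to CQ: direction (5/24, -7/8); meets TC at Y = (17/168, 11/8)
Y = T + t·(C−T) with t = 11/7

t = 11/7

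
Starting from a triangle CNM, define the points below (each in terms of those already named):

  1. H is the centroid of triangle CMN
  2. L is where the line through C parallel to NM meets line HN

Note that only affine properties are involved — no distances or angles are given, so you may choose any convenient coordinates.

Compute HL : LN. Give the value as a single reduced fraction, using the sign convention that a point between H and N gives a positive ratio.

Assign C = (0, 0), N = (1, 0), M = (0, 1) — the answer is frame-independent, so this choice is without loss of generality.
1. H is the centroid of triangle CMN ⇒ H = (1/3, 1/3)
2. L is where the line through C parallel to NM meets line HN ⇒ L = (-1, 1)
L = H + t·(N−H) with t = -2, so HL:LN = t:(1−t) = -2:3

HL:LN = -2/3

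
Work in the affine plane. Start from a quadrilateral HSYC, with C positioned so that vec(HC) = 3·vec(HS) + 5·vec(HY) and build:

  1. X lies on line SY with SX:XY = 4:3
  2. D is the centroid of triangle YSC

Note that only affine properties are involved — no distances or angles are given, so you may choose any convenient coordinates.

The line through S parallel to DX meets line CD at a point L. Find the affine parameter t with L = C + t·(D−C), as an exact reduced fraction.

t = 5

Choose coordinates H = (0, 0), S = (1, 0), Y = (0, 1), C = (3, 5).
1. X lies on line SY with SX:XY = 4:3 ⇒ X = (3/7, 4/7)
2. D is the centroid of triangle YSC ⇒ D = (4/3, 2)
through S parallel to DX: direction (-19/21, -10/7); meets CD at L = (-16/3, -10)
L = C + t·(D−C) with t = 5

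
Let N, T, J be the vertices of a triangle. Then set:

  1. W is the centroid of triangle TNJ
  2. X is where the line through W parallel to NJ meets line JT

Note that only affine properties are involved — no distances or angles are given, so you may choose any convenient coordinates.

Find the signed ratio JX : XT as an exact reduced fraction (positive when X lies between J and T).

JX:XT = 1/2

Work in coordinates with N = (0, 0), T = (1, 0), J = (0, 1).
1. W is the centroid of triangle TNJ ⇒ W = (1/3, 1/3)
2. X is where the line through W parallel to NJ meets line JT ⇒ X = (1/3, 2/3)
X = J + t·(T−J) with t = 1/3, so JX:XT = t:(1−t) = 1/3:2/3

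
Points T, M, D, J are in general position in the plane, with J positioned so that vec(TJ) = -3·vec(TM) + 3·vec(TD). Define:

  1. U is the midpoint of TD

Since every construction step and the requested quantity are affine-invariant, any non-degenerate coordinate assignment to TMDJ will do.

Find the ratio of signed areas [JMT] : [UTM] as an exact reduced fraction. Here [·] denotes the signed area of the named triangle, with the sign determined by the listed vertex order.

[JMT]:[UTM] = -6

Work in coordinates with T = (0, 0), M = (1, 0), D = (0, 1), J = (-3, 3).
1. U is the midpoint of TD ⇒ U = (0, 1/2)
2·[JMT] = -3, 2·[UTM] = 1/2
[JMT]:[UTM] = -3:1/2 = -6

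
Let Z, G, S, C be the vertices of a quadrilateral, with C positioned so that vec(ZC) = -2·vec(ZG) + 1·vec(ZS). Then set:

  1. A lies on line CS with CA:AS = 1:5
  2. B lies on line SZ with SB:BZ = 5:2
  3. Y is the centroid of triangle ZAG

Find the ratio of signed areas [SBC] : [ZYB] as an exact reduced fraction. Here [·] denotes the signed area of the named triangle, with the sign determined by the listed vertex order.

Set Z = (0, 0), G = (1, 0), S = (0, 1), C = (-2, 1); any affine frame gives the same invariant.
1. A lies on line CS with CA:AS = 1:5 ⇒ A = (-5/3, 1)
2. B lies on line SZ with SB:BZ = 5:2 ⇒ B = (0, 2/7)
3. Y is the centroid of triangle ZAG ⇒ Y = (-2/9, 1/3)
2·[SBC] = -10/7, 2·[ZYB] = -4/63
[SBC]:[ZYB] = -10/7:-4/63 = 45/2

[SBC]:[ZYB] = 45/2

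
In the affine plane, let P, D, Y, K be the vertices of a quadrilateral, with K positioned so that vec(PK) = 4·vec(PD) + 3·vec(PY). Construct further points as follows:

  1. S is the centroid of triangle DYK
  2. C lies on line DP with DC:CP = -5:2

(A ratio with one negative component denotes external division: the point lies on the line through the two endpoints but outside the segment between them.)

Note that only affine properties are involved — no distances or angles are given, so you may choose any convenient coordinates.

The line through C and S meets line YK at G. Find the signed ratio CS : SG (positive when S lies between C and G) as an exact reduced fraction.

Set P = (0, 0), D = (1, 0), Y = (0, 1), K = (4, 3); any affine frame gives the same invariant.
1. S is the centroid of triangle DYK ⇒ S = (5/3, 4/3)
2. C lies on line DP with DC:CP = -5:2 ⇒ C = (-2/3, 0)
line CS meets YK at G = (26/3, 16/3)
S = C + t·(G−C) with t = 1/4, so CS:SG = 1/4:3/4

CS:SG = 1/3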